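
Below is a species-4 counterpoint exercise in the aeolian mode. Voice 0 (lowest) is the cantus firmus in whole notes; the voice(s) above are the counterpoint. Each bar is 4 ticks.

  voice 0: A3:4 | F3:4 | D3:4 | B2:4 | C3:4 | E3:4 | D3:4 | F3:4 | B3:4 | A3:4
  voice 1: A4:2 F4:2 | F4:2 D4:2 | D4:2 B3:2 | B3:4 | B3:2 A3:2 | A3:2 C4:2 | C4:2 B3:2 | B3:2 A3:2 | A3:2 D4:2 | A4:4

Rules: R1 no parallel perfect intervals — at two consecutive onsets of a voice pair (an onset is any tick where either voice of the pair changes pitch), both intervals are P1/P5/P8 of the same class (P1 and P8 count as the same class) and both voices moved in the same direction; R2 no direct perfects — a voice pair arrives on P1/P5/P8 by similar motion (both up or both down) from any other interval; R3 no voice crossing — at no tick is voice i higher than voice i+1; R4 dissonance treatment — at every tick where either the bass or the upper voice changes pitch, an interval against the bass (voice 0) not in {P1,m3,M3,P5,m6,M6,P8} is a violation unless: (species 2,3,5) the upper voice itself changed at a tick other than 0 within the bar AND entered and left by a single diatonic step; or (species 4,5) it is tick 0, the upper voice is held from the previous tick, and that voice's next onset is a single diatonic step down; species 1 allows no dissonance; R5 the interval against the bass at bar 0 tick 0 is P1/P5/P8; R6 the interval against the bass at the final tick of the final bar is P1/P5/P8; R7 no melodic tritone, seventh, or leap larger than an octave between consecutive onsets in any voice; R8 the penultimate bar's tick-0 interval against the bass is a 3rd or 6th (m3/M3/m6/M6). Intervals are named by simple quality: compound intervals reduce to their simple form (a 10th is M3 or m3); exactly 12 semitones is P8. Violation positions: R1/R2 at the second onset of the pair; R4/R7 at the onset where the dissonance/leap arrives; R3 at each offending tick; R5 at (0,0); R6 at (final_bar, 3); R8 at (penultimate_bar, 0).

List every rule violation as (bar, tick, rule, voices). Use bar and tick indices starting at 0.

(5, 0, R4, (0, 1))
(8, 0, R3, (0, 1))
(8, 0, R4, (0, 1))
(8, 0, R7, (0,))
(8, 0, R8, (0, 1))
(8, 1, R3, (0, 1))

bar 0: v0=A3 v1=A4 downbeat P8
bar 1: v0=F3 v1=F4 downbeat P8
bar 2: v0=D3 v1=D4 downbeat P8
bar 3: v0=B2 v1=B3 downbeat P8
bar 4: v0=C3 v1=B3 downbeat M7
bar 5: v0=E3 v1=A3 downbeat P4
bar 6: v0=D3 v1=C4 downbeat m7
bar 7: v0=F3 v1=B3 downbeat TT
bar 8: v0=B3 v1=A3 downbeat M2
bar 9: v0=A3 v1=A4 downbeat P8
  -> R4 @ bar 5 tick 0 v(0, 1): E3/A3 P4 untreated
  -> R3 @ bar 8 tick 0 v(0, 1): B3 above A3
  -> R4 @ bar 8 tick 0 v(0, 1): B3/A3 M2 untreated
  -> R7 @ bar 8 tick 0 v(0,): F3->B3 leap 6st
  -> R8 @ bar 8 tick 0 v(0, 1): penult M2 not 3rd/6th
  -> R3 @ bar 8 tick 1 v(0, 1): B3 above A3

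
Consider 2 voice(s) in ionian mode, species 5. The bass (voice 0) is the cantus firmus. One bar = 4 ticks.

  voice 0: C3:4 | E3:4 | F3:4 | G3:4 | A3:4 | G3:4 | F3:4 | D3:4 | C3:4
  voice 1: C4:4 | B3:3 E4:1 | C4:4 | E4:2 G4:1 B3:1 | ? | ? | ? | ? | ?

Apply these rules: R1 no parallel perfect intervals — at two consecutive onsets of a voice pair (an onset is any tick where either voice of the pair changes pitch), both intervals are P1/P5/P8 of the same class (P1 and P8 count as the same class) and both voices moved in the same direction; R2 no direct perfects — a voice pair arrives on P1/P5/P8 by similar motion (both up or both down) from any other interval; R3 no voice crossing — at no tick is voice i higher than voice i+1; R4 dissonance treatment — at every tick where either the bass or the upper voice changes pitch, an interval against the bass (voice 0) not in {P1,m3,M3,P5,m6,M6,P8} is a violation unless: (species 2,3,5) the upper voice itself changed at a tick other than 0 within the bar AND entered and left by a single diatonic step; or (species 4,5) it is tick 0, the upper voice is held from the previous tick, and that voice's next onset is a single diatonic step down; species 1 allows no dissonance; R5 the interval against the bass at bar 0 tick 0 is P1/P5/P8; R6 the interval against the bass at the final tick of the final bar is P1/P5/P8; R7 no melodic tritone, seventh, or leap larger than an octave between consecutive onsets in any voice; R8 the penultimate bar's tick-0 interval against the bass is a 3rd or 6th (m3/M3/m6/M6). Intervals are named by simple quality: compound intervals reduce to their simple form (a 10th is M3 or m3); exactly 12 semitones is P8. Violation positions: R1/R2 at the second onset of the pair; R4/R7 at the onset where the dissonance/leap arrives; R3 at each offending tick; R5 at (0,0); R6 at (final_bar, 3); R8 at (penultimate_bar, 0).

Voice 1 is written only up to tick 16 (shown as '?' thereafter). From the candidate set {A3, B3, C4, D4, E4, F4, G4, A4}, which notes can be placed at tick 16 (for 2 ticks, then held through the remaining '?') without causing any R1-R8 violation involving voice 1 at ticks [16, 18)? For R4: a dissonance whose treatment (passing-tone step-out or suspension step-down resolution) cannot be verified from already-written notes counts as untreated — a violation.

{A3, C4}

A3: legal
B3: violates R4
C4: legal
D4: violates R4
E4: violates R2
F4: violates R7
G4: violates R4
A4: violates R2,R7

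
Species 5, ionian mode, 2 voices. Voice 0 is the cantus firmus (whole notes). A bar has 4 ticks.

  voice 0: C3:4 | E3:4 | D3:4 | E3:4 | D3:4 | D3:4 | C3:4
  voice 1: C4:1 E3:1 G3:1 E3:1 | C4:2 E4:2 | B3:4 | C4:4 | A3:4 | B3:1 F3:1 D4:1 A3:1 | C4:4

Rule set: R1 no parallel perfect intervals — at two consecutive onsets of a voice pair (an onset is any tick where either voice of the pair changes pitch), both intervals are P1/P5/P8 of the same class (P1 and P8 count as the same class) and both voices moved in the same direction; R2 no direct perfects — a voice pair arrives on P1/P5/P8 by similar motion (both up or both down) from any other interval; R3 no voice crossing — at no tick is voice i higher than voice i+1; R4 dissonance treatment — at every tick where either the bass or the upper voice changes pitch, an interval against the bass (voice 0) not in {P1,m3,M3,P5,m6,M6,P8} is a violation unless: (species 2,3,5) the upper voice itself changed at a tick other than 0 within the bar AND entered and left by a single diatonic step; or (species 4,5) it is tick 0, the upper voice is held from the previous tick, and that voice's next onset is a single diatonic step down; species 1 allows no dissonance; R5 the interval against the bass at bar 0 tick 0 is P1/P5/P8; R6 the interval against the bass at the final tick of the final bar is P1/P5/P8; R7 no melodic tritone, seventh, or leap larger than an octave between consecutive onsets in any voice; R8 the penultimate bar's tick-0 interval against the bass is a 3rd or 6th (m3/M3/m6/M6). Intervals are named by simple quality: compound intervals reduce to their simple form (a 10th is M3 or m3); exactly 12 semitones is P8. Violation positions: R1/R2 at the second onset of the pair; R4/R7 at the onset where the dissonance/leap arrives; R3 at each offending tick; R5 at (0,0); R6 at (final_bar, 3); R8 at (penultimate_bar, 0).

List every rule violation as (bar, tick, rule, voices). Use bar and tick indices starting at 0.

bar 0: v0=C3 v1=C4 downbeat P8
bar 1: v0=E3 v1=C4 downbeat m6
bar 2: v0=D3 v1=B3 downbeat M6
bar 3: v0=E3 v1=C4 downbeat m6
bar 4: v0=D3 v1=A3 downbeat P5
bar 5: v0=D3 v1=B3 downbeat M6
bar 6: v0=C3 v1=C4 downbeat P8
  -> R2 @ bar 4 tick 0 v(0, 1): E3/C4 m6 -> D3/A3 P5 similar
  -> R7 @ bar 5 tick 1 v(1,): B3->F3 leap 6st

(4, 0, R2, (0, 1))
(5, 1, R7, (1,))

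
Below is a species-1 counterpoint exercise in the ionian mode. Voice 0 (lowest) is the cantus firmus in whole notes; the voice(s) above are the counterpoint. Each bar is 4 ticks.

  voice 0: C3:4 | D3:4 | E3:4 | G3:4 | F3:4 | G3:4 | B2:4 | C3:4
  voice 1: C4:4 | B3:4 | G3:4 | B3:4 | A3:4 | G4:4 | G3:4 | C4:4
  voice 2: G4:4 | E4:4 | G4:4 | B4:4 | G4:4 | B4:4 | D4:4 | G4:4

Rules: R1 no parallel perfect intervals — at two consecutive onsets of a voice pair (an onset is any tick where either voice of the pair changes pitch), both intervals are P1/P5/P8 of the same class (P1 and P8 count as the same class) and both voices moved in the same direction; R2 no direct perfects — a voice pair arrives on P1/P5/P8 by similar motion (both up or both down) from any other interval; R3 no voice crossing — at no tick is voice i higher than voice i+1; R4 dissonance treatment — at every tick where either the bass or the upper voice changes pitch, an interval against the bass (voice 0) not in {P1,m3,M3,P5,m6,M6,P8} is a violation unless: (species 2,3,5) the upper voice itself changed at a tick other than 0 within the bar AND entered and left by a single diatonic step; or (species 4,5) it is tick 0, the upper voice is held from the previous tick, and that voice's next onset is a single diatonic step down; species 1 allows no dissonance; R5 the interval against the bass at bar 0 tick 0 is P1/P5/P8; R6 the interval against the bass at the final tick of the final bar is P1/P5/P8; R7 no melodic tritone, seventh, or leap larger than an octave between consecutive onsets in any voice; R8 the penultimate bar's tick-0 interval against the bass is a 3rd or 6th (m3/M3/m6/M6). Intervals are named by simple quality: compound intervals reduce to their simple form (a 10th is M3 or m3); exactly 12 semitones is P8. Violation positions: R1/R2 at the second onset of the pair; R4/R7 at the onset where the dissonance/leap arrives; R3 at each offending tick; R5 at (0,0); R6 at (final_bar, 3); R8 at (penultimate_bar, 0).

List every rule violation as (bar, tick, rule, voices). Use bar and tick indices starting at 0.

bar 0: v0=C3 v1=C4 v2=G4 downbeat P5
bar 1: v0=D3 v1=B3 v2=E4 downbeat M2
bar 2: v0=E3 v1=G3 v2=G4 downbeat m3
bar 3: v0=G3 v1=B3 v2=B4 downbeat M3
bar 4: v0=F3 v1=A3 v2=G4 downbeat M2
bar 5: v0=G3 v1=G4 v2=B4 downbeat M3
bar 6: v0=B2 v1=G3 v2=D4 downbeat m3
bar 7: v0=C3 v1=C4 v2=G4 downbeat P5
  -> R4 @ bar 1 tick 0 v(0, 2): D3/E4 M2 untreated
  -> R1 @ bar 3 tick 0 v(1, 2): G3/G4 P8 -> B3/B4 P8 similar
  -> R4 @ bar 4 tick 0 v(0, 2): F3/G4 M2 untreated
  -> R2 @ bar 5 tick 0 v(0, 1): F3/A3 M3 -> G3/G4 P8 similar
  -> R7 @ bar 5 tick 0 v(1,): A3->G4 leap 10st
  -> R2 @ bar 6 tick 0 v(1, 2): G4/B4 M3 -> G3/D4 P5 similar
  -> R1 @ bar 7 tick 0 v(1, 2): G3/D4 P5 -> C4/G4 P5 similar
  -> R2 @ bar 7 tick 0 v(0, 1): B2/G3 m6 -> C3/C4 P8 similar
  -> R2 @ bar 7 tick 0 v(0, 2): B2/D4 m3 -> C3/G4 P5 similar

(1, 0, R4, (0, 2))
(3, 0, R1, (1, 2))
(4, 0, R4, (0, 2))
(5, 0, R2, (0, 1))
(5, 0, R7, (1,))
(6, 0, R2, (1, 2))
(7, 0, R1, (1, 2))
(7, 0, R2, (0, 1))
(7, 0, R2, (0, 2))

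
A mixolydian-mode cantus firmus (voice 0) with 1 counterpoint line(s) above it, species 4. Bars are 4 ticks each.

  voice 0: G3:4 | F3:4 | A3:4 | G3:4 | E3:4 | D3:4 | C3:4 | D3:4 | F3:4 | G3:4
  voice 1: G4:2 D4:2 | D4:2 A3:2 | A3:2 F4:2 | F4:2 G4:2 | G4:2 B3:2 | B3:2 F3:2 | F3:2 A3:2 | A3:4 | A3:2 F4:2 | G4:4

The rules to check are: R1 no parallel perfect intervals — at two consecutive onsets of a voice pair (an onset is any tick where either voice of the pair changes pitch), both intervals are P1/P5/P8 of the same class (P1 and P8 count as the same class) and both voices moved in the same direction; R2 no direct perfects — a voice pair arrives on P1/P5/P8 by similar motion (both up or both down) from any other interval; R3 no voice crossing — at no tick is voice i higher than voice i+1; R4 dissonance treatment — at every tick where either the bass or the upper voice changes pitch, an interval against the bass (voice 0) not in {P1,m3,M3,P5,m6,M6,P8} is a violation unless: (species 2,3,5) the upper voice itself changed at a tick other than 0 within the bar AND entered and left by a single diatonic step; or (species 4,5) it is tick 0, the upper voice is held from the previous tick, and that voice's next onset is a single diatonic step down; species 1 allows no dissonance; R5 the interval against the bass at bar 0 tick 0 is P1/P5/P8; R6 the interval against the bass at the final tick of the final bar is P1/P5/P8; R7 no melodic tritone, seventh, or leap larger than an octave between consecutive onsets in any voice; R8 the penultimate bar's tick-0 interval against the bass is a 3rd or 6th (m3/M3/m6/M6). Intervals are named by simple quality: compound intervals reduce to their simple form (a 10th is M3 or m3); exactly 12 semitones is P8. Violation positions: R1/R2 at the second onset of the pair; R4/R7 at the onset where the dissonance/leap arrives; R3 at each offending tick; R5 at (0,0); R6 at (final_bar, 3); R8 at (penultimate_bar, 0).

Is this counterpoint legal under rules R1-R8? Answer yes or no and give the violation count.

bar 0: v0=G3 v1=G4 (P8)
bar 1: v0=F3 v1=D4 (M6)
bar 2: v0=A3 v1=A3 (P1)
bar 3: v0=G3 v1=F4 (m7)
bar 4: v0=E3 v1=G4 (m3)
bar 5: v0=D3 v1=B3 (M6)
bar 6: v0=C3 v1=F3 (P4)
bar 7: v0=D3 v1=A3 (P5)
bar 8: v0=F3 v1=A3 (M3)
bar 9: v0=G3 v1=G4 (P8)
  R4 @ bar3.0: G3/F4 m7 untreated
  R7 @ bar5.2: B3->F3 leap 6st
  R4 @ bar6.0: C3/F3 P4 untreated
  R1 @ bar9.0: F3/F4 P8 -> G3/G4 P8 similar

No (4 violations)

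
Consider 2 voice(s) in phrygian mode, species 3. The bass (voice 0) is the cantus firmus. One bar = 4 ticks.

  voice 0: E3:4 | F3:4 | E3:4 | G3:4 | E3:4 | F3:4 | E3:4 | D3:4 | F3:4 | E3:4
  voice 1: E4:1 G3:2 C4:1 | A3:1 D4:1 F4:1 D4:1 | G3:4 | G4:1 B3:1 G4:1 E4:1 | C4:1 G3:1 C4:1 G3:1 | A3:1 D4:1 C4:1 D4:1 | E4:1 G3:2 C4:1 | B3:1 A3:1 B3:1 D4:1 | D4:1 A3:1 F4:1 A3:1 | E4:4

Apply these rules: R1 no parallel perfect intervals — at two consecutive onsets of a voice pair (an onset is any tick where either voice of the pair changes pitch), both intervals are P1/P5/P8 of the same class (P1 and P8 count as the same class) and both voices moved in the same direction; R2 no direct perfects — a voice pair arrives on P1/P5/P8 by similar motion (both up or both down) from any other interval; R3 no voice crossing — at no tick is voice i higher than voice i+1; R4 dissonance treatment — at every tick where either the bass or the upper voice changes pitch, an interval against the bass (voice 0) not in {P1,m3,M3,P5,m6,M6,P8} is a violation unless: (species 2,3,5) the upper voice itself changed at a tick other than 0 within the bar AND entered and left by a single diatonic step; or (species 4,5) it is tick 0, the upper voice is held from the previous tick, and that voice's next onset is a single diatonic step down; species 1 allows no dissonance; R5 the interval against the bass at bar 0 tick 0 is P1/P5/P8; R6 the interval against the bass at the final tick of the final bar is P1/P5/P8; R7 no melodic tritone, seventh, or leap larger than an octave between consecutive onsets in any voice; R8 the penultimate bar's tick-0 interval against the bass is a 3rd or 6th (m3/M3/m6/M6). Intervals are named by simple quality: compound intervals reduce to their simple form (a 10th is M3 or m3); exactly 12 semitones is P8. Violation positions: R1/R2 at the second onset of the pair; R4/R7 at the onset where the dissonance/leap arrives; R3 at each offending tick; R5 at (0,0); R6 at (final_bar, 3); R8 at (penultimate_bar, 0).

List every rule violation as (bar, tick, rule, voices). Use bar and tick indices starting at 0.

(3, 0, R2, (0, 1))

bar 0: v0=E3 v1=E4 downbeat P8
bar 1: v0=F3 v1=A3 downbeat M3
bar 2: v0=E3 v1=G3 downbeat m3
bar 3: v0=G3 v1=G4 downbeat P8
bar 4: v0=E3 v1=C4 downbeat m6
bar 5: v0=F3 v1=A3 downbeat M3
bar 6: v0=E3 v1=E4 downbeat P8
bar 7: v0=D3 v1=B3 downbeat M6
bar 8: v0=F3 v1=D4 downbeat M6
bar 9: v0=E3 v1=E4 downbeat P8
  -> R2 @ bar 3 tick 0 v(0, 1): E3/G3 m3 -> G3/G4 P8 similar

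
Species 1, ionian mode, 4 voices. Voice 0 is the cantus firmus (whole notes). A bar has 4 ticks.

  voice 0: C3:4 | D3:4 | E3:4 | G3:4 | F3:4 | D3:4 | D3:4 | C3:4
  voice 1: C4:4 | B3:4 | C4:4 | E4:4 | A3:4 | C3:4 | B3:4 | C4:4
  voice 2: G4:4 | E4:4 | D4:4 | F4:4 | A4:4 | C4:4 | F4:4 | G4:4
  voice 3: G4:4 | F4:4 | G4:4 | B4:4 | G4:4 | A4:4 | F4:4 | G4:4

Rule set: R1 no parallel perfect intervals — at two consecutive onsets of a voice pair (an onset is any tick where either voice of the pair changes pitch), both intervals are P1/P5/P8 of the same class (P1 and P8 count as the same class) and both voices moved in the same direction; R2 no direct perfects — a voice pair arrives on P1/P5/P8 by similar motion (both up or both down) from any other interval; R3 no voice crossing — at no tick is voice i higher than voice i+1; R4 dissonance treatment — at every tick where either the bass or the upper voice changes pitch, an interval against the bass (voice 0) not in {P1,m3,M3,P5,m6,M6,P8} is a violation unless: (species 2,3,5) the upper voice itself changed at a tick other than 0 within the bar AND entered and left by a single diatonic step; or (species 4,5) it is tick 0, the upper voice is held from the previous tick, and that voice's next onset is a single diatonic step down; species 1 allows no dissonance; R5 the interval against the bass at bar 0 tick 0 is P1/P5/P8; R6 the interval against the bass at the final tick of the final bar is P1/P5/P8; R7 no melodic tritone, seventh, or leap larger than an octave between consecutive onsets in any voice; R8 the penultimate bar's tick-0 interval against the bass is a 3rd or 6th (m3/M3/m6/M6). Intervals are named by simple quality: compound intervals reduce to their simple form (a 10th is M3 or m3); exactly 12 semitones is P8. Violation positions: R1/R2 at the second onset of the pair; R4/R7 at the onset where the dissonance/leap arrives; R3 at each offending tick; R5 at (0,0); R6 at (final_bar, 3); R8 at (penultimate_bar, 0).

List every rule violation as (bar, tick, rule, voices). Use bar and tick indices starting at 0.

(1, 0, R4, (0, 2))
(2, 0, R2, (1, 3))
(2, 0, R4, (0, 2))
(3, 0, R1, (1, 3))
(3, 0, R4, (0, 2))
(4, 0, R3, (2, 3))
(4, 0, R4, (0, 3))
(4, 1, R3, (2, 3))
(4, 2, R3, (2, 3))
(4, 3, R3, (2, 3))
(5, 0, R1, (1, 2))
(5, 0, R3, (0, 1))
(5, 0, R4, (0, 1))
(5, 0, R4, (0, 2))
(5, 1, R3, (0, 1))
(5, 2, R3, (0, 1))
(5, 3, R3, (0, 1))
(6, 0, R7, (1,))
(7, 0, R1, (2, 3))
(7, 0, R2, (1, 2))
(7, 0, R2, (1, 3))

bar 0: v0=C3 v1=C4 v2=G4 v3=G4 downbeat P5
bar 1: v0=D3 v1=B3 v2=E4 v3=F4 downbeat m3
bar 2: v0=E3 v1=C4 v2=D4 v3=G4 downbeat m3
bar 3: v0=G3 v1=E4 v2=F4 v3=B4 downbeat M3
bar 4: v0=F3 v1=A3 v2=A4 v3=G4 downbeat M2
bar 5: v0=D3 v1=C3 v2=C4 v3=A4 downbeat P5
bar 6: v0=D3 v1=B3 v2=F4 v3=F4 downbeat m3
bar 7: v0=C3 v1=C4 v2=G4 v3=G4 downbeat P5
  -> R4 @ bar 1 tick 0 v(0, 2): D3/E4 M2 untreated
  -> R2 @ bar 2 tick 0 v(1, 3): B3/F4 TT -> C4/G4 P5 similar
  -> R4 @ bar 2 tick 0 v(0, 2): E3/D4 m7 untreated
  -> R1 @ bar 3 tick 0 v(1, 3): C4/G4 P5 -> E4/B4 P5 similar
  -> R4 @ bar 3 tick 0 v(0, 2): G3/F4 m7 untreated
  -> R3 @ bar 4 tick 0 v(2, 3): A4 above G4
  -> R4 @ bar 4 tick 0 v(0, 3): F3/G4 M2 untreated
  -> R3 @ bar 4 tick 1 v(2, 3): A4 above G4
  -> R3 @ bar 4 tick 2 v(2, 3): A4 above G4
  -> R3 @ bar 4 tick 3 v(2, 3): A4 above G4
  -> R1 @ bar 5 tick 0 v(1, 2): A3/A4 P8 -> C3/C4 P8 similar
  -> R3 @ bar 5 tick 0 v(0, 1): D3 above C3
  -> R4 @ bar 5 tick 0 v(0, 1): D3/C3 M2 untreated
  -> R4 @ bar 5 tick 0 v(0, 2): D3/C4 m7 untreated
  -> R3 @ bar 5 tick 1 v(0, 1): D3 above C3
  -> R3 @ bar 5 tick 2 v(0, 1): D3 above C3
  -> R3 @ bar 5 tick 3 v(0, 1): D3 above C3
  -> R7 @ bar 6 tick 0 v(1,): C3->B3 leap 11st
  -> R1 @ bar 7 tick 0 v(2, 3): F4/F4 P1 -> G4/G4 P1 similar
  -> R2 @ bar 7 tick 0 v(1, 2): B3/F4 TT -> C4/G4 P5 similar
  -> R2 @ bar 7 tick 0 v(1, 3): B3/F4 TT -> C4/G4 P5 similar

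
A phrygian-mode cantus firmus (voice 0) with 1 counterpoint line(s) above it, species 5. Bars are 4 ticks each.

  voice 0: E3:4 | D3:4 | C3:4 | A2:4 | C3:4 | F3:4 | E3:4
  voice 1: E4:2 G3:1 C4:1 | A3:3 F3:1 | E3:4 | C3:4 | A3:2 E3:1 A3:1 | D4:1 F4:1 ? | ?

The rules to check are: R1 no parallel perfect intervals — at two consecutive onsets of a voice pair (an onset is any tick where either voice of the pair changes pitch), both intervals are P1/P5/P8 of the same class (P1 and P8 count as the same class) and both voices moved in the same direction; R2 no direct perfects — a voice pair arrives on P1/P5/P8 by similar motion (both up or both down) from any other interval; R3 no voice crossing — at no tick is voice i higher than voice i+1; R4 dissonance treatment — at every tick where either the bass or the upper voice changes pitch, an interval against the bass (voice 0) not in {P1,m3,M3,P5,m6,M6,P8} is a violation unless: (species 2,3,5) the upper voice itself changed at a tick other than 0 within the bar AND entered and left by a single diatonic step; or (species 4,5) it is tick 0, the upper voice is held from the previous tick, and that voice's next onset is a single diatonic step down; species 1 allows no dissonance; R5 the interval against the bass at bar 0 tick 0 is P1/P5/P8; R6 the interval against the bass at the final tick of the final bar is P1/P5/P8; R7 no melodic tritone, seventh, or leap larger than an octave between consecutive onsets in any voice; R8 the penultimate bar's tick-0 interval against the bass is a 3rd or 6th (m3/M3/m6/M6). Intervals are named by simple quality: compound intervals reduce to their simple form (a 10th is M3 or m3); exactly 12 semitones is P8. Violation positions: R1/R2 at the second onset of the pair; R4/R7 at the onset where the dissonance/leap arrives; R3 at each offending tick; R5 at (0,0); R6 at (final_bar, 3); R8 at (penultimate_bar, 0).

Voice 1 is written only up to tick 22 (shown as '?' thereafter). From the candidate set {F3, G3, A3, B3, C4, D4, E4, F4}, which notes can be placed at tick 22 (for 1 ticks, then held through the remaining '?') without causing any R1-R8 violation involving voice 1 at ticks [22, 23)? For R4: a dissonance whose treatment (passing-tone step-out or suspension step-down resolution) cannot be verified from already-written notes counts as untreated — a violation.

F3: legal
G3: violates R4,R7
A3: legal
B3: violates R4,R7
C4: legal
D4: legal
E4: violates R4
F4: legal

{A3, C4, D4, F3, F4}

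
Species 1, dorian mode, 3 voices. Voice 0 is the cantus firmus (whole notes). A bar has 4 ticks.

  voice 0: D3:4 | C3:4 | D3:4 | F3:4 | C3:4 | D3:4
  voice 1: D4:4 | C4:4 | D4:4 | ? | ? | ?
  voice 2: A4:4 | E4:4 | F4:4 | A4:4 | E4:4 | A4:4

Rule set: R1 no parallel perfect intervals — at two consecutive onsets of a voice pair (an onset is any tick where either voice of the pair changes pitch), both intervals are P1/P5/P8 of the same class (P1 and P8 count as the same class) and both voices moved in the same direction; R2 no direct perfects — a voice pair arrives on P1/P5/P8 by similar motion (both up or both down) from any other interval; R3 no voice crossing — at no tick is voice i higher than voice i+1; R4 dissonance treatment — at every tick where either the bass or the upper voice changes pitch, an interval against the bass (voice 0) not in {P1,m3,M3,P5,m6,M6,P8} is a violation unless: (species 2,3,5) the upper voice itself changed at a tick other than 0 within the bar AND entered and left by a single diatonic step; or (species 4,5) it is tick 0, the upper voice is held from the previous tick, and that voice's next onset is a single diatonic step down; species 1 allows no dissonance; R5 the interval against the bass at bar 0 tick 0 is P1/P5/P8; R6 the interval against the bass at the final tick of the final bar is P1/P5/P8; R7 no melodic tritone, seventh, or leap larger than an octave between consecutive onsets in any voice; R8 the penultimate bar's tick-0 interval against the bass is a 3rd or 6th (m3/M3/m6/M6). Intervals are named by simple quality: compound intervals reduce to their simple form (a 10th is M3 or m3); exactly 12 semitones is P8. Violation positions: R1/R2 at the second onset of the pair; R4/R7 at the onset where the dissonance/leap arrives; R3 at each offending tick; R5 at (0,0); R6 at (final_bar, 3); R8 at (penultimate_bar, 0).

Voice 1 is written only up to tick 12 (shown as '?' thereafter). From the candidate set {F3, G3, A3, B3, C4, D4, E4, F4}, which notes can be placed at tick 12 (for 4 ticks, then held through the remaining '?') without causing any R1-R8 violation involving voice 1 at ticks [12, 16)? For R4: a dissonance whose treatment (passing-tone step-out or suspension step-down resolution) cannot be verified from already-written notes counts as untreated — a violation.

{A3, C4, D4, F3}

F3: legal
G3: violates R4
A3: legal
B3: violates R4
C4: legal
D4: legal
E4: violates R4
F4: violates R1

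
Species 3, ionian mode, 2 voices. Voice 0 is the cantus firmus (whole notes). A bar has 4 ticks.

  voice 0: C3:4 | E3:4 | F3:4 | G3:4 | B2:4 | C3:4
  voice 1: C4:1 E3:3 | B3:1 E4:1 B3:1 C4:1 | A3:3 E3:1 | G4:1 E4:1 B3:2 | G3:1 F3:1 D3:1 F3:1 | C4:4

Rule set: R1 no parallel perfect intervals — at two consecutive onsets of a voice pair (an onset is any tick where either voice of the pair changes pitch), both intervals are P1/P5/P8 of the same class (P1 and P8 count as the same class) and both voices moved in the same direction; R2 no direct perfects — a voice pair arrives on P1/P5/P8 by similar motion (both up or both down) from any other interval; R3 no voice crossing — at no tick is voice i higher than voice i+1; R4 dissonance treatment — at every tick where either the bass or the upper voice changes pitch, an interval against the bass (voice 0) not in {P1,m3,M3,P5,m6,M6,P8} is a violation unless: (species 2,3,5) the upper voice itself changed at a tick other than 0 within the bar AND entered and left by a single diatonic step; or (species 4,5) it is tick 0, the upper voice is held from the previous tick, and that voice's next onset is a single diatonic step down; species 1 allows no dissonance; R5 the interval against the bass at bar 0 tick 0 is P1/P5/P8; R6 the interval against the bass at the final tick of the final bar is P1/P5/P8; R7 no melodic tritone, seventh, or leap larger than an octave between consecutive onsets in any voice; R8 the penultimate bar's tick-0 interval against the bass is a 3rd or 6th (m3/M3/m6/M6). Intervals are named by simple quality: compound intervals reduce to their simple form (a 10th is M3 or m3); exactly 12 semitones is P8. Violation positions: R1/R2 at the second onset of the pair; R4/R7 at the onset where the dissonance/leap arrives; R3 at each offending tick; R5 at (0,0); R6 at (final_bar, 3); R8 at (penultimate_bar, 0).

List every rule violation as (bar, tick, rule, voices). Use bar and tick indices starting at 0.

(1, 0, R2, (0, 1))
(2, 3, R3, (0, 1))
(2, 3, R4, (0, 1))
(3, 0, R2, (0, 1))
(3, 0, R7, (1,))
(4, 1, R4, (0, 1))
(4, 3, R4, (0, 1))
(5, 0, R2, (0, 1))

bar 0: v0=C3 v1=C4 downbeat P8
bar 1: v0=E3 v1=B3 downbeat P5
bar 2: v0=F3 v1=A3 downbeat M3
bar 3: v0=G3 v1=G4 downbeat P8
bar 4: v0=B2 v1=G3 downbeat m6
bar 5: v0=C3 v1=C4 downbeat P8
  -> R2 @ bar 1 tick 0 v(0, 1): C3/E3 M3 -> E3/B3 P5 similar
  -> R3 @ bar 2 tick 3 v(0, 1): F3 above E3
  -> R4 @ bar 2 tick 3 v(0, 1): F3/E3 m2 untreated
  -> R2 @ bar 3 tick 0 v(0, 1): F3/E3 m2 -> G3/G4 P8 similar
  -> R7 @ bar 3 tick 0 v(1,): E3->G4 leap 15st
  -> R4 @ bar 4 tick 1 v(0, 1): B2/F3 TT untreated
  -> R4 @ bar 4 tick 3 v(0, 1): B2/F3 TT untreated
  -> R2 @ bar 5 tick 0 v(0, 1): B2/F3 TT -> C3/C4 P8 similar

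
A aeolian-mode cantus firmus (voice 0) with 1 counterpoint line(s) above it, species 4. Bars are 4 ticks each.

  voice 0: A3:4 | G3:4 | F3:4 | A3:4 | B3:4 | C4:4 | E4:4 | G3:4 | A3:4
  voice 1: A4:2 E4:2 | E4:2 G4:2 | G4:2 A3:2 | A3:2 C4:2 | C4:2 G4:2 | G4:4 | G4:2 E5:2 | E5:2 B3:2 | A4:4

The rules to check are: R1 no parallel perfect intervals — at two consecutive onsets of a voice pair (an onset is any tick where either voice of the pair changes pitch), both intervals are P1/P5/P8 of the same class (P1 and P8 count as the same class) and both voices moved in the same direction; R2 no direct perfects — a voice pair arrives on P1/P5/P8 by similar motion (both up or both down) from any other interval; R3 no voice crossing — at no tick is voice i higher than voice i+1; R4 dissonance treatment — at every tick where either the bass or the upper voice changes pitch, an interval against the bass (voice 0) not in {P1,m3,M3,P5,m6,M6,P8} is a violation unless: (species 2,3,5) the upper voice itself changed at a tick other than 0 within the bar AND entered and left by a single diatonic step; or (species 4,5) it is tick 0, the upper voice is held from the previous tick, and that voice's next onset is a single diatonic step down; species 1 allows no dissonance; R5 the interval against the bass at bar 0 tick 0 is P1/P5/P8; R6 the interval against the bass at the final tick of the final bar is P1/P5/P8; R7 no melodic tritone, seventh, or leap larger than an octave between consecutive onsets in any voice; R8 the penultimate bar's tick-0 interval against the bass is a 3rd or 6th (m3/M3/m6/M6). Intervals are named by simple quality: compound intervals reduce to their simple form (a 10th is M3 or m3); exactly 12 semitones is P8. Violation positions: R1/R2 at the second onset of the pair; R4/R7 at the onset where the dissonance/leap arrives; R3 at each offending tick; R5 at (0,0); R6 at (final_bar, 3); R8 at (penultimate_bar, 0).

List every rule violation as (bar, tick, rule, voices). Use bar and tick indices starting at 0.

(2, 0, R4, (0, 1))
(2, 2, R7, (1,))
(4, 0, R4, (0, 1))
(7, 2, R7, (1,))
(8, 0, R2, (0, 1))
(8, 0, R7, (1,))

bar 0: v0=A3 v1=A4 downbeat P8
bar 1: v0=G3 v1=E4 downbeat M6
bar 2: v0=F3 v1=G4 downbeat M2
bar 3: v0=A3 v1=A3 downbeat P1
bar 4: v0=B3 v1=C4 downbeat m2
bar 5: v0=C4 v1=G4 downbeat P5
bar 6: v0=E4 v1=G4 downbeat m3
bar 7: v0=G3 v1=E5 downbeat M6
bar 8: v0=A3 v1=A4 downbeat P8
  -> R4 @ bar 2 tick 0 v(0, 1): F3/G4 M2 untreated
  -> R7 @ bar 2 tick 2 v(1,): G4->A3 leap 10st
  -> R4 @ bar 4 tick 0 v(0, 1): B3/C4 m2 untreated
  -> R7 @ bar 7 tick 2 v(1,): E5->B3 leap 17st
  -> R2 @ bar 8 tick 0 v(0, 1): G3/B3 M3 -> A3/A4 P8 similar
  -> R7 @ bar 8 tick 0 v(1,): B3->A4 leap 10st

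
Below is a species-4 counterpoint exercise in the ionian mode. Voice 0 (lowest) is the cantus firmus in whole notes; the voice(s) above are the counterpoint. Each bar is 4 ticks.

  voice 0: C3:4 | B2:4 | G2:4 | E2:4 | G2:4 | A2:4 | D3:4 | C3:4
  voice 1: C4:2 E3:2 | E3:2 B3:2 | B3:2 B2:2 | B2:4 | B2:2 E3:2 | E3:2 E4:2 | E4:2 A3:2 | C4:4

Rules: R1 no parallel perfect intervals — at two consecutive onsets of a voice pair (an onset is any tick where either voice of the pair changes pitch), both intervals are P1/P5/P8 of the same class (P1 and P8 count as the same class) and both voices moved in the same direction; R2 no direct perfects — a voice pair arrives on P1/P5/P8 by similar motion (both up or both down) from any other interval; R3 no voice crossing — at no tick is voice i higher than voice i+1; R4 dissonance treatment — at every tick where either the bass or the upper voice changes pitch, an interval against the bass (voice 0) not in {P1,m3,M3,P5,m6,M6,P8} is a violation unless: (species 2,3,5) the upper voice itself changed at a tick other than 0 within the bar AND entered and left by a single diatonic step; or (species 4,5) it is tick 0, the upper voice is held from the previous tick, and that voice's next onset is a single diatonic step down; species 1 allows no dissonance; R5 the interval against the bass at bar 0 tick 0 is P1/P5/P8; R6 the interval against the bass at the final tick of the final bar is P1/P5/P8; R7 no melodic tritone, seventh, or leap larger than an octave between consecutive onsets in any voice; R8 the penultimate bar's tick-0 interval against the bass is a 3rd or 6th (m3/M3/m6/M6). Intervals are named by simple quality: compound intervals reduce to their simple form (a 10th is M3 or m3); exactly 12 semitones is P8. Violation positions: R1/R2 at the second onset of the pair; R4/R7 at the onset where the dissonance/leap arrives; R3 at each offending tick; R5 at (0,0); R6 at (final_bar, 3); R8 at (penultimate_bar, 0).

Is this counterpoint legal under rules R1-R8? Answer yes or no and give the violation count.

bar 0: v0=C3 v1=C4 (P8)
bar 1: v0=B2 v1=E3 (P4)
bar 2: v0=G2 v1=B3 (M3)
bar 3: v0=E2 v1=B2 (P5)
bar 4: v0=G2 v1=B2 (M3)
bar 5: v0=A2 v1=E3 (P5)
bar 6: v0=D3 v1=E4 (M2)
bar 7: v0=C3 v1=C4 (P8)
  R4 @ bar1.0: B2/E3 P4 untreated
  R4 @ bar6.0: D3/E4 M2 untreated
  R8 @ bar6.0: penult M2 not 3rd/6th

No (3 violations)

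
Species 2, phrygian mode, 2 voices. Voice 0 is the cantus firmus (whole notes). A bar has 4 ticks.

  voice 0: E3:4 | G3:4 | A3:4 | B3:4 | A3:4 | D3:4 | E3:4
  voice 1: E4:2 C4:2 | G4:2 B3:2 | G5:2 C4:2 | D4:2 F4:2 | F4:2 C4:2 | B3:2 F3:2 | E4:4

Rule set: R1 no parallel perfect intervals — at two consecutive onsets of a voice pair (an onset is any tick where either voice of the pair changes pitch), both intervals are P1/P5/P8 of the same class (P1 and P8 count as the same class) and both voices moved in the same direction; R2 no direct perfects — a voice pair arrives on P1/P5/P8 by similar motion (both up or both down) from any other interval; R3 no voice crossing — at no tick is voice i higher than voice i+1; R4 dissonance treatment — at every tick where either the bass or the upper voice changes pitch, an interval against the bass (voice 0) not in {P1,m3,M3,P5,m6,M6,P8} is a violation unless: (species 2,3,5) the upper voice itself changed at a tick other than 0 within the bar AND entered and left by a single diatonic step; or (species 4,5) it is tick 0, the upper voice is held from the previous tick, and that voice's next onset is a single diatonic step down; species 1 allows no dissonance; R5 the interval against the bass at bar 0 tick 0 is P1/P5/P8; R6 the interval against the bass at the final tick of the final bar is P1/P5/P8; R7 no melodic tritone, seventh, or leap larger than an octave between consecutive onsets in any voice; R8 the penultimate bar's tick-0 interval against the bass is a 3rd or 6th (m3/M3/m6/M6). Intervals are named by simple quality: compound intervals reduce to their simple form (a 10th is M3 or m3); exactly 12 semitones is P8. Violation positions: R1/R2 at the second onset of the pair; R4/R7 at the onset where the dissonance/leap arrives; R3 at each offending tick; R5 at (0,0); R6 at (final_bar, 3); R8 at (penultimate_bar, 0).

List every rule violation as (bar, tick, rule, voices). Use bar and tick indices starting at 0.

(1, 0, R2, (0, 1))
(2, 0, R4, (0, 1))
(2, 0, R7, (1,))
(2, 2, R7, (1,))
(3, 2, R4, (0, 1))
(5, 2, R7, (1,))
(6, 0, R2, (0, 1))
(6, 0, R7, (1,))

bar 0: v0=E3 v1=E4 downbeat P8
bar 1: v0=G3 v1=G4 downbeat P8
bar 2: v0=A3 v1=G5 downbeat m7
bar 3: v0=B3 v1=D4 downbeat m3
bar 4: v0=A3 v1=F4 downbeat m6
bar 5: v0=D3 v1=B3 downbeat M6
bar 6: v0=E3 v1=E4 downbeat P8
  -> R2 @ bar 1 tick 0 v(0, 1): E3/C4 m6 -> G3/G4 P8 similar
  -> R4 @ bar 2 tick 0 v(0, 1): A3/G5 m7 untreated
  -> R7 @ bar 2 tick 0 v(1,): B3->G5 leap 20st
  -> R7 @ bar 2 tick 2 v(1,): G5->C4 leap 19st
  -> R4 @ bar 3 tick 2 v(0, 1): B3/F4 TT untreated
  -> R7 @ bar 5 tick 2 v(1,): B3->F3 leap 6st
  -> R2 @ bar 6 tick 0 v(0, 1): D3/F3 m3 -> E3/E4 P8 similar
  -> R7 @ bar 6 tick 0 v(1,): F3->E4 leap 11st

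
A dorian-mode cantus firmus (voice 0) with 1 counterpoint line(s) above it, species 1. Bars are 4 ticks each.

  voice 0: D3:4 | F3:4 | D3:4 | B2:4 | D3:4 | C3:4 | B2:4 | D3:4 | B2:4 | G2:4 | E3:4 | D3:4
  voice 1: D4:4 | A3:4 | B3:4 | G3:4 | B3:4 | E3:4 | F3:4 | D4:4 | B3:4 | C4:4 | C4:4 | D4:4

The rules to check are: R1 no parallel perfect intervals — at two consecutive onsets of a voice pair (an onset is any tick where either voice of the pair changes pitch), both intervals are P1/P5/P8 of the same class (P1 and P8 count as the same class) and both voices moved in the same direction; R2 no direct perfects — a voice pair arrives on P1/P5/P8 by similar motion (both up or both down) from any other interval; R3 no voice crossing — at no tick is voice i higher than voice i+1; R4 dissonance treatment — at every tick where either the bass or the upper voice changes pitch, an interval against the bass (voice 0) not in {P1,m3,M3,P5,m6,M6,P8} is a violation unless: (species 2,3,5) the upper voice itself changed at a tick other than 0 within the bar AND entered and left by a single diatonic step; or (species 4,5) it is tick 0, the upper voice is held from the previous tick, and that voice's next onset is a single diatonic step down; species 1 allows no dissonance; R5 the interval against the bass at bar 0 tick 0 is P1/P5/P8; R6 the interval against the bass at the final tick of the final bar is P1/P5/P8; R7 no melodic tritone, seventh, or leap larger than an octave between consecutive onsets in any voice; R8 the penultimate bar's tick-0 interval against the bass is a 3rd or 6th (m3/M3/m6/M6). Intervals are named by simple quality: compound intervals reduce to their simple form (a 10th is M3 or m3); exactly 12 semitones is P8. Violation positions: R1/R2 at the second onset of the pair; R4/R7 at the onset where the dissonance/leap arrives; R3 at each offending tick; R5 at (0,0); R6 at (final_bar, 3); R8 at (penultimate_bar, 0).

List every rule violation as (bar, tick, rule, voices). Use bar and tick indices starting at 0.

bar 0: v0=D3 v1=D4 downbeat P8
bar 1: v0=F3 v1=A3 downbeat M3
bar 2: v0=D3 v1=B3 downbeat M6
bar 3: v0=B2 v1=G3 downbeat m6
bar 4: v0=D3 v1=B3 downbeat M6
bar 5: v0=C3 v1=E3 downbeat M3
bar 6: v0=B2 v1=F3 downbeat TT
bar 7: v0=D3 v1=D4 downbeat P8
bar 8: v0=B2 v1=B3 downbeat P8
bar 9: v0=G2 v1=C4 downbeat P4
bar 10: v0=E3 v1=C4 downbeat m6
bar 11: v0=D3 v1=D4 downbeat P8
  -> R4 @ bar 6 tick 0 v(0, 1): B2/F3 TT untreated
  -> R2 @ bar 7 tick 0 v(0, 1): B2/F3 TT -> D3/D4 P8 similar
  -> R1 @ bar 8 tick 0 v(0, 1): D3/D4 P8 -> B2/B3 P8 similar
  -> R4 @ bar 9 tick 0 v(0, 1): G2/C4 P4 untreated

(6, 0, R4, (0, 1))
(7, 0, R2, (0, 1))
(8, 0, R1, (0, 1))
(9, 0, R4, (0, 1))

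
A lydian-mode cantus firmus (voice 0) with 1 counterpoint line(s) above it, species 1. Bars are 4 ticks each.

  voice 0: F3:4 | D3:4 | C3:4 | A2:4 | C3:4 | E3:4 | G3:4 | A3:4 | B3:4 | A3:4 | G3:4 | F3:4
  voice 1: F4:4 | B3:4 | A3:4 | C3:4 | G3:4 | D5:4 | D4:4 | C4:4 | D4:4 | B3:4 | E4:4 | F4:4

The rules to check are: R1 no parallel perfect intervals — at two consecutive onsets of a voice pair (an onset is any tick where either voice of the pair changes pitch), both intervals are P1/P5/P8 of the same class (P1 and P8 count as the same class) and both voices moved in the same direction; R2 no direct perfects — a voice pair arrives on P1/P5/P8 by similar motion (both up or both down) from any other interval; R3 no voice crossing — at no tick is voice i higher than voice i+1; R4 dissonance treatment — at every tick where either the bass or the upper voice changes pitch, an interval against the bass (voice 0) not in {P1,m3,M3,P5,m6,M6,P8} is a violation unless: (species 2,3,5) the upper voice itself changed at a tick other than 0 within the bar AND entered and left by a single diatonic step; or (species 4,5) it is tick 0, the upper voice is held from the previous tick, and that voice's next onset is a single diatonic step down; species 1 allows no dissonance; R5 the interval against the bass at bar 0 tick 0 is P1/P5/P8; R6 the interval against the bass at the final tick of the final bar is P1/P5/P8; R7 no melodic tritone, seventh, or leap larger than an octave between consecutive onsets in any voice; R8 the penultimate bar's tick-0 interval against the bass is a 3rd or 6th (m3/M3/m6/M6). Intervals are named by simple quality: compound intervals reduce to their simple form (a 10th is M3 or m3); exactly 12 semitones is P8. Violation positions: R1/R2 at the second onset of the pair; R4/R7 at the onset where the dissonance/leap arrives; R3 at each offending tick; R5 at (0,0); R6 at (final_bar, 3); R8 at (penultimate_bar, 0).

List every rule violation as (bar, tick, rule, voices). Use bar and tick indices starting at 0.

(1, 0, R7, (1,))
(4, 0, R2, (0, 1))
(5, 0, R4, (0, 1))
(5, 0, R7, (1,))
(9, 0, R4, (0, 1))

bar 0: v0=F3 v1=F4 downbeat P8
bar 1: v0=D3 v1=B3 downbeat M6
bar 2: v0=C3 v1=A3 downbeat M6
bar 3: v0=A2 v1=C3 downbeat m3
bar 4: v0=C3 v1=G3 downbeat P5
bar 5: v0=E3 v1=D5 downbeat m7
bar 6: v0=G3 v1=D4 downbeat P5
bar 7: v0=A3 v1=C4 downbeat m3
bar 8: v0=B3 v1=D4 downbeat m3
bar 9: v0=A3 v1=B3 downbeat M2
bar 10: v0=G3 v1=E4 downbeat M6
bar 11: v0=F3 v1=F4 downbeat P8
  -> R7 @ bar 1 tick 0 v(1,): F4->B3 leap 6st
  -> R2 @ bar 4 tick 0 v(0, 1): A2/C3 m3 -> C3/G3 P5 similar
  -> R4 @ bar 5 tick 0 v(0, 1): E3/D5 m7 untreated
  -> R7 @ bar 5 tick 0 v(1,): G3->D5 leap 19st
  -> R4 @ bar 9 tick 0 v(0, 1): A3/B3 M2 untreated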